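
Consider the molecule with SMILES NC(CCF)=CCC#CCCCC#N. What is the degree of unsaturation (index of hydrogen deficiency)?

5

Molecular formula: C11H15FN2.
DoU = (2C + 2 + N − H − X) / 2, where X is the halogen count and O/S are ignored.
    = (2·11 + 2 + 2 − 15 − 1) / 2 = 10 / 2 = 5.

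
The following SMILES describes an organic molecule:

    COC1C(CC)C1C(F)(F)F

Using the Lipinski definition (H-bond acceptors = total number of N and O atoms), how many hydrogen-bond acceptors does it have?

1

N atoms: 0; O atoms: 1.
Lipinski HBA = 0 + 1 = 1.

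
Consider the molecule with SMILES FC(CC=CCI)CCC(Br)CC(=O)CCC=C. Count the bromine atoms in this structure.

Scan the SMILES for Br atoms (remember two-letter symbols like Cl and Br are single atoms).
Bromine count: 1.

1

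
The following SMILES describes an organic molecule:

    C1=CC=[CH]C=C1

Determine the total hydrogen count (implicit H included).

Walk through each heavy atom and fill implicit hydrogens from standard valence (C 4, N 3, O 2, S 2, halogen 1):
  atom 1: C, bond orders sum to 3 (valence 4) → 1 H
  atom 2: C, bond orders sum to 3 (valence 4) → 1 H
  atom 3: C, bond orders sum to 3 (valence 4) → 1 H
  atom 4: C with explicit H count 1
  atom 5: C, bond orders sum to 3 (valence 4) → 1 H
  atom 6: C, bond orders sum to 3 (valence 4) → 1 H
Total hydrogens: 6.

6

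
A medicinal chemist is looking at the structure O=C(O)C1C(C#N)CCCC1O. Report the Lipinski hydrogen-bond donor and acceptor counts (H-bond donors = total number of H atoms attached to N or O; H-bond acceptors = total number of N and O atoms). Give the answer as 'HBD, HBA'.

Donors: find every N or O and count the H atoms it carries.
  atom 1 (O): bond orders sum to 2 → 0 H
  atom 3 (O): bond orders sum to 1 → 1 H
  atom 7 (N): bond orders sum to 3 → 0 H
  atom 12 (O): bond orders sum to 1 → 1 H
Lipinski HBD = 2.
Acceptors: N atoms = 1, O atoms = 3 → HBA = 4.

2, 4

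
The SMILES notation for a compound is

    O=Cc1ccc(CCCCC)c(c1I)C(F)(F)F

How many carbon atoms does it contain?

Count every carbon token in the SMILES (each C, including those in ring-closure positions and inside branches).
Carbon count: 13.

13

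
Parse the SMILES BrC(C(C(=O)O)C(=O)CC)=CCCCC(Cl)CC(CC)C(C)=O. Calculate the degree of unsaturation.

4

Molecular formula: C17H26BrClO4.
DoU = (2C + 2 + N − H − X) / 2, where X is the halogen count and O/S are ignored.
    = (2·17 + 2 + 0 − 26 − 2) / 2 = 8 / 2 = 4.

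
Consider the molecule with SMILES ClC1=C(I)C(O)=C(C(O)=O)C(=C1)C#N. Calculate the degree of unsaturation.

7

Molecular formula: C8H3ClINO3.
DoU = (2C + 2 + N − H − X) / 2, where X is the halogen count and O/S are ignored.
    = (2·8 + 2 + 1 − 3 − 2) / 2 = 14 / 2 = 7.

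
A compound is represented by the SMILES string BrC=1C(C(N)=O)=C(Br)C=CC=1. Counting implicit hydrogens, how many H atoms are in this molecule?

5

Walk through each heavy atom and fill implicit hydrogens from standard valence (C 4, N 3, O 2, S 2, halogen 1):
  atom 1: Br (halogen, monovalent) → 0 H
  atom 2: C, bond orders sum to 4 (valence 4) → 0 H
  atom 3: C, bond orders sum to 4 (valence 4) → 0 H
  atom 4: C, bond orders sum to 4 (valence 4) → 0 H
  atom 5: N, bond orders sum to 1 (valence 3) → 2 H
  atom 6: O, bond orders sum to 2 (valence 2) → 0 H
  atom 7: C, bond orders sum to 4 (valence 4) → 0 H
  atom 8: Br (halogen, monovalent) → 0 H
  atom 9: C, bond orders sum to 3 (valence 4) → 1 H
  atom 10: C, bond orders sum to 3 (valence 4) → 1 H
  atom 11: C, bond orders sum to 3 (valence 4) → 1 H
Total hydrogens: 5.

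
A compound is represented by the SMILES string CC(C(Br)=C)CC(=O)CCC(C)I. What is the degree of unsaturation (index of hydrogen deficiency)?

Degree of unsaturation = (number of rings) + (number of π bonds).
Ring closures in the SMILES: 0.
π bonds: 2 double bonds (each 1 DoU) → 2 DoU from unsaturation.
Total DoU = 0 + 2 = 2.

2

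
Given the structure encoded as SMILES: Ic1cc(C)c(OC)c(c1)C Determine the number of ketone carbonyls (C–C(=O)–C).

Scan the SMILES for the ketone motif — none present.
Groups that are present: 1 ether.

0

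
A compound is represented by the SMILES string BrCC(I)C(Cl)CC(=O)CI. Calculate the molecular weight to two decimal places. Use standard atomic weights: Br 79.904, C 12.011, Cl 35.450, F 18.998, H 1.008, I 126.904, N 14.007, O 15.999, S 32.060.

465.29 g/mol

First, the molecular formula is C6H8BrClI2O (counting implicit H from valence).
  Br: 1 × 79.904 = 79.904
  C: 6 × 12.011 = 72.066
  Cl: 1 × 35.450 = 35.450
  H: 8 × 1.008 = 8.064
  I: 2 × 126.904 = 253.808
  O: 1 × 15.999 = 15.999
Sum: 1×79.904 + 6×12.011 + 1×35.450 + 8×1.008 + 2×126.904 + 1×15.999 = 465.291 → 465.29 g/mol.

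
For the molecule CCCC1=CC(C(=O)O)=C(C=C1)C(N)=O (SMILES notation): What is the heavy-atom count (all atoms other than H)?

15

Every atom symbol written in the SMILES (organic subset) is one heavy atom; implicit H are not written.
Heavy atoms by element → C:11, N:1, O:3.
Total: 15.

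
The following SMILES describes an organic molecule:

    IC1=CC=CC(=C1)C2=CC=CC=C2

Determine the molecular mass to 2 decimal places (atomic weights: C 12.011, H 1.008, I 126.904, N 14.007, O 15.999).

First, the molecular formula is C12H9I (counting implicit H from valence).
  C: 12 × 12.011 = 144.132
  H: 9 × 1.008 = 9.072
  I: 1 × 126.904 = 126.904
Sum: 12×12.011 + 9×1.008 + 1×126.904 = 280.108 → 280.11 g/mol.

280.11 g/mol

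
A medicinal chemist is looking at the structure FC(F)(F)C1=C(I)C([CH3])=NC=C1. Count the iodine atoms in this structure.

1

Scan the SMILES for I atoms (remember two-letter symbols like Cl and Br are single atoms).
Iodine count: 1.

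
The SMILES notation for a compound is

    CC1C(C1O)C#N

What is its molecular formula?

Walk through each heavy atom and fill implicit hydrogens from standard valence (C 4, N 3, O 2, S 2, halogen 1):
  atom 1: C, bond orders sum to 1 (valence 4) → 3 H
  atom 2: C, bond orders sum to 3 (valence 4) → 1 H
  atom 3: C, bond orders sum to 3 (valence 4) → 1 H
  atom 4: C, bond orders sum to 3 (valence 4) → 1 H
  atom 5: O, bond orders sum to 1 (valence 2) → 1 H
  atom 6: C, bond orders sum to 4 (valence 4) → 0 H
  atom 7: N, bond orders sum to 3 (valence 3) → 0 H
Totals → C:5, H:7, N:1, O:1.
In Hill order: C5H7NO.

C5H7NO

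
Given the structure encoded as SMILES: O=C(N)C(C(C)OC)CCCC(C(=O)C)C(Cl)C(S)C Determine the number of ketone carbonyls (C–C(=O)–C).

1

The ketone motif appears at heavy-atom position 13 in the SMILES.
Other groups present: 1 amide, 1 ether, 1 thiol.
Ketone count: 1.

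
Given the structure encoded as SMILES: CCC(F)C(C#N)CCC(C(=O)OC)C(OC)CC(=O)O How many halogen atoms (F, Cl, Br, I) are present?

Halogen atoms appear at heavy-atom position 4 (1×F).
Other groups present: 1 carboxylic acid, 1 ester, 1 ether, 1 nitrile.
Halogen count: 1.

1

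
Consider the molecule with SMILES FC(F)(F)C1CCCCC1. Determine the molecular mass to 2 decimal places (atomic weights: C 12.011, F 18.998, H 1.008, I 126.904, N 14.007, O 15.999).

First, the molecular formula is C7H11F3 (counting implicit H from valence).
  C: 7 × 12.011 = 84.077
  F: 3 × 18.998 = 56.994
  H: 11 × 1.008 = 11.088
Sum: 7×12.011 + 3×18.998 + 11×1.008 = 152.159 → 152.16 g/mol.

152.16 g/mol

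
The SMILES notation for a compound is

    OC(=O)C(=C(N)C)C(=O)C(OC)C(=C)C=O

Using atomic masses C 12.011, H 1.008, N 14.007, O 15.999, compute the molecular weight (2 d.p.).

227.22 g/mol

First, the molecular formula is C10H13NO5 (counting implicit H from valence).
  C: 10 × 12.011 = 120.110
  H: 13 × 1.008 = 13.104
  N: 1 × 14.007 = 14.007
  O: 5 × 15.999 = 79.995
Sum: 10×12.011 + 13×1.008 + 1×14.007 + 5×15.999 = 227.216 → 227.22 g/mol.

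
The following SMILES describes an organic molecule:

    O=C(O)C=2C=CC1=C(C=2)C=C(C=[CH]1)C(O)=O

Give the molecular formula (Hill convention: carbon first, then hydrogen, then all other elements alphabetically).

Walk through each heavy atom and fill implicit hydrogens from standard valence (C 4, N 3, O 2, S 2, halogen 1):
  atom 1: O, bond orders sum to 2 (valence 2) → 0 H
  atom 2: C, bond orders sum to 4 (valence 4) → 0 H
  atom 3: O, bond orders sum to 1 (valence 2) → 1 H
  atom 4: C, bond orders sum to 4 (valence 4) → 0 H
  atom 5: C, bond orders sum to 3 (valence 4) → 1 H
  atom 6: C, bond orders sum to 3 (valence 4) → 1 H
  atom 7: C, bond orders sum to 4 (valence 4) → 0 H
  atom 8: C, bond orders sum to 4 (valence 4) → 0 H
  atom 9: C, bond orders sum to 3 (valence 4) → 1 H
  atom 10: C, bond orders sum to 3 (valence 4) → 1 H
  atom 11: C, bond orders sum to 4 (valence 4) → 0 H
  atom 12: C, bond orders sum to 3 (valence 4) → 1 H
  atom 13: C with explicit H count 1
  atom 14: C, bond orders sum to 4 (valence 4) → 0 H
  atom 15: O, bond orders sum to 1 (valence 2) → 1 H
  atom 16: O, bond orders sum to 2 (valence 2) → 0 H
Totals → C:12, H:8, O:4.
In Hill order: C12H8O4.

C12H8O4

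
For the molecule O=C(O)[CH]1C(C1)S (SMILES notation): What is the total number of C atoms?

Count every carbon token in the SMILES (each C, including those in ring-closure positions and inside branches).
Carbon count: 4.

4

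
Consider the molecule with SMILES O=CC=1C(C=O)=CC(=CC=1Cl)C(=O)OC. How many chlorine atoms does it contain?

1

Scan the SMILES for Cl atoms (remember two-letter symbols like Cl and Br are single atoms).
Chlorine count: 1.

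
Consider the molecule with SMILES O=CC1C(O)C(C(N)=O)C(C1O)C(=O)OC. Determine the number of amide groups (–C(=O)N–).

The amide motif appears at heavy-atom position 7 in the SMILES.
Other groups present: 1 aldehyde, 1 ester, 2 hydroxyl.
Amide count: 1.

1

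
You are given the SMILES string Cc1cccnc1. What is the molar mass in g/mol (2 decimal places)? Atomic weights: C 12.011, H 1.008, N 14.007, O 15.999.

First, the molecular formula is C6H7N (counting implicit H from valence).
  C: 6 × 12.011 = 72.066
  H: 7 × 1.008 = 7.056
  N: 1 × 14.007 = 14.007
Sum: 6×12.011 + 7×1.008 + 1×14.007 = 93.129 → 93.13 g/mol.

93.13 g/mol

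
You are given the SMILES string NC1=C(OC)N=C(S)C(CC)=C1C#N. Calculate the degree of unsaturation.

6

Degree of unsaturation = (number of rings) + (number of π bonds).
Ring closures in the SMILES: 1.
π bonds: 3 double bonds (each 1 DoU), 1 triple bond (each 2 DoU) → 5 DoU from unsaturation.
Total DoU = 1 + 5 = 6.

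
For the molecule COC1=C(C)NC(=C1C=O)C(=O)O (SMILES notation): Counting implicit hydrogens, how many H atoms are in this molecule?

9

Walk through each heavy atom and fill implicit hydrogens from standard valence (C 4, N 3, O 2, S 2, halogen 1):
  atom 1: C, bond orders sum to 1 (valence 4) → 3 H
  atom 2: O, bond orders sum to 2 (valence 2) → 0 H
  atom 3: C, bond orders sum to 4 (valence 4) → 0 H
  atom 4: C, bond orders sum to 4 (valence 4) → 0 H
  atom 5: C, bond orders sum to 1 (valence 4) → 3 H
  atom 6: N, bond orders sum to 2 (valence 3) → 1 H
  atom 7: C, bond orders sum to 4 (valence 4) → 0 H
  atom 8: C, bond orders sum to 4 (valence 4) → 0 H
  atom 9: C, bond orders sum to 3 (valence 4) → 1 H
  atom 10: O, bond orders sum to 2 (valence 2) → 0 H
  atom 11: C, bond orders sum to 4 (valence 4) → 0 H
  atom 12: O, bond orders sum to 2 (valence 2) → 0 H
  atom 13: O, bond orders sum to 1 (valence 2) → 1 H
Total hydrogens: 9.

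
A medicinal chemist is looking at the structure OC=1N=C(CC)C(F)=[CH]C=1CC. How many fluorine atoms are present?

Scan the SMILES for F atoms (remember two-letter symbols like Cl and Br are single atoms).
Fluorine count: 1.

1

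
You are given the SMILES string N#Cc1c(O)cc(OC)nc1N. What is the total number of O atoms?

2

Scan the SMILES for O atoms (remember two-letter symbols like Cl and Br are single atoms).
Oxygen count: 2.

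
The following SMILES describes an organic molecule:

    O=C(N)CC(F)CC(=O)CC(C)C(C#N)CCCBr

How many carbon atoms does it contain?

Count every carbon token in the SMILES (each C, including those in ring-closure positions and inside branches).
Carbon count: 13.

13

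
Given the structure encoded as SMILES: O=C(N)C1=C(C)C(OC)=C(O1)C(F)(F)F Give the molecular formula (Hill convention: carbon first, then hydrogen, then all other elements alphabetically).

Walk through each heavy atom and fill implicit hydrogens from standard valence (C 4, N 3, O 2, S 2, halogen 1):
  atom 1: O, bond orders sum to 2 (valence 2) → 0 H
  atom 2: C, bond orders sum to 4 (valence 4) → 0 H
  atom 3: N, bond orders sum to 1 (valence 3) → 2 H
  atom 4: C, bond orders sum to 4 (valence 4) → 0 H
  atom 5: C, bond orders sum to 4 (valence 4) → 0 H
  atom 6: C, bond orders sum to 1 (valence 4) → 3 H
  atom 7: C, bond orders sum to 4 (valence 4) → 0 H
  atom 8: O, bond orders sum to 2 (valence 2) → 0 H
  atom 9: C, bond orders sum to 1 (valence 4) → 3 H
  atom 10: C, bond orders sum to 4 (valence 4) → 0 H
  atom 11: O, bond orders sum to 2 (valence 2) → 0 H
  atom 12: C, bond orders sum to 4 (valence 4) → 0 H
  atom 13: F (halogen, monovalent) → 0 H
  atom 14: F (halogen, monovalent) → 0 H
  atom 15: F (halogen, monovalent) → 0 H
Totals → C:8, H:8, F:3, N:1, O:3.

C8H8F3NO3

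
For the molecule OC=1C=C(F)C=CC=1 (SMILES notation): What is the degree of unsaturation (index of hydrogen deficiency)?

4

Degree of unsaturation = (number of rings) + (number of π bonds).
Ring closures in the SMILES: 1.
π bonds: 3 double bonds (each 1 DoU) → 3 DoU from unsaturation.
Total DoU = 1 + 3 = 4.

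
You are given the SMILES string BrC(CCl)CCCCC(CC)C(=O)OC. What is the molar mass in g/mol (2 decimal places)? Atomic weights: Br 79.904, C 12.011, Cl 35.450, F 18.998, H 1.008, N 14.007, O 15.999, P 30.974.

First, the molecular formula is C11H20BrClO2 (counting implicit H from valence).
  Br: 1 × 79.904 = 79.904
  C: 11 × 12.011 = 132.121
  Cl: 1 × 35.450 = 35.450
  H: 20 × 1.008 = 20.160
  O: 2 × 15.999 = 31.998
Sum: 1×79.904 + 11×12.011 + 1×35.450 + 20×1.008 + 2×15.999 = 299.633 → 299.63 g/mol.

299.63 g/mol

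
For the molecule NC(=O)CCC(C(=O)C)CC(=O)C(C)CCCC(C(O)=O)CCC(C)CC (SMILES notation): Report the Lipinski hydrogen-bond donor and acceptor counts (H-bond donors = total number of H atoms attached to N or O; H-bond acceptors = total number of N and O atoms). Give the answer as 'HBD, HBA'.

Donors: find every N or O and count the H atoms it carries.
  atom 1 (N): bond orders sum to 1 → 2 H
  atom 3 (O): bond orders sum to 2 → 0 H
  atom 8 (O): bond orders sum to 2 → 0 H
  atom 12 (O): bond orders sum to 2 → 0 H
  atom 20 (O): bond orders sum to 1 → 1 H
  atom 21 (O): bond orders sum to 2 → 0 H
Lipinski HBD = 3.
Acceptors: N atoms = 1, O atoms = 5 → HBA = 6.

3, 6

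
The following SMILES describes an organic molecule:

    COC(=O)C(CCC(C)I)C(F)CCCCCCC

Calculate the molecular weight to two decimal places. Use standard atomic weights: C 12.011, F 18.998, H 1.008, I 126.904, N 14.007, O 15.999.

386.29 g/mol

First, the molecular formula is C15H28FIO2 (counting implicit H from valence).
  C: 15 × 12.011 = 180.165
  F: 1 × 18.998 = 18.998
  H: 28 × 1.008 = 28.224
  I: 1 × 126.904 = 126.904
  O: 2 × 15.999 = 31.998
Sum: 15×12.011 + 1×18.998 + 28×1.008 + 1×126.904 + 2×15.999 = 386.289 → 386.29 g/mol.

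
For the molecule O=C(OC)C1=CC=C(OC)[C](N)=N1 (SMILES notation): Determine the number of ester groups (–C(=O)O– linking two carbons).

1

The ester motif appears at heavy-atom position 2 in the SMILES.
Other groups present: 1 ether, 1 primary amine.
Ester count: 1.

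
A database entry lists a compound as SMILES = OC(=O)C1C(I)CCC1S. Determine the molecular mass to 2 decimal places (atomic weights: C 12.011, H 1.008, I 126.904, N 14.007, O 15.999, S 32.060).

First, the molecular formula is C6H9IO2S (counting implicit H from valence).
  C: 6 × 12.011 = 72.066
  H: 9 × 1.008 = 9.072
  I: 1 × 126.904 = 126.904
  O: 2 × 15.999 = 31.998
  S: 1 × 32.060 = 32.060
Sum: 6×12.011 + 9×1.008 + 1×126.904 + 2×15.999 + 1×32.060 = 272.100 → 272.10 g/mol.

272.10 g/mol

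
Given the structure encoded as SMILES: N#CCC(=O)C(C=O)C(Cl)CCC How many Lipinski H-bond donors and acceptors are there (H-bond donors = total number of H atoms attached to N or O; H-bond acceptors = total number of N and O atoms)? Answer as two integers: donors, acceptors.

0, 3

Donors: find every N or O and count the H atoms it carries.
  atom 1 (N): bond orders sum to 3 → 0 H
  atom 5 (O): bond orders sum to 2 → 0 H
  atom 8 (O): bond orders sum to 2 → 0 H
Lipinski HBD = 0.
Acceptors: N atoms = 1, O atoms = 2 → HBA = 3.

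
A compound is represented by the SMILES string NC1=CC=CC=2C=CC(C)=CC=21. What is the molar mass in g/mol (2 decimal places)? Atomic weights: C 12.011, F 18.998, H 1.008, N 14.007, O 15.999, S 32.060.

First, the molecular formula is C11H11N (counting implicit H from valence).
  C: 11 × 12.011 = 132.121
  H: 11 × 1.008 = 11.088
  N: 1 × 14.007 = 14.007
Sum: 11×12.011 + 11×1.008 + 1×14.007 = 157.216 → 157.22 g/mol.

157.22 g/mol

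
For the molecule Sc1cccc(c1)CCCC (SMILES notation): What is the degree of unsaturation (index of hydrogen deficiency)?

4

Molecular formula: C10H14S.
DoU = (2C + 2 + N − H − X) / 2, where X is the halogen count and O/S are ignored.
    = (2·10 + 2 + 0 − 14 − 0) / 2 = 8 / 2 = 4.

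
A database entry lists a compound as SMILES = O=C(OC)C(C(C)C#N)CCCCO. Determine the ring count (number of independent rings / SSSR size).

0

In SMILES, each pair of matching ring-closure digits denotes one ring-closing bond; the number of such bonds equals the number of independent rings.
Ring-closure bonds here: 0.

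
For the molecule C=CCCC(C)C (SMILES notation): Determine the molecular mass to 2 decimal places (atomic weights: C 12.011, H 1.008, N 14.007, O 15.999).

98.19 g/mol

First, the molecular formula is C7H14 (counting implicit H from valence).
  C: 7 × 12.011 = 84.077
  H: 14 × 1.008 = 14.112
Sum: 7×12.011 + 14×1.008 = 98.189 → 98.19 g/mol.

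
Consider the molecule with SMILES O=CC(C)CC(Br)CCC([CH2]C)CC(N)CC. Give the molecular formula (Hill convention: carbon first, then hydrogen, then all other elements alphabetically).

Walk through each heavy atom and fill implicit hydrogens from standard valence (C 4, N 3, O 2, S 2, halogen 1):
  atom 1: O, bond orders sum to 2 (valence 2) → 0 H
  atom 2: C, bond orders sum to 3 (valence 4) → 1 H
  atom 3: C, bond orders sum to 3 (valence 4) → 1 H
  atom 4: C, bond orders sum to 1 (valence 4) → 3 H
  atom 5: C, bond orders sum to 2 (valence 4) → 2 H
  atom 6: C, bond orders sum to 3 (valence 4) → 1 H
  atom 7: Br (halogen, monovalent) → 0 H
  atom 8: C, bond orders sum to 2 (valence 4) → 2 H
  atom 9: C, bond orders sum to 2 (valence 4) → 2 H
  atom 10: C, bond orders sum to 3 (valence 4) → 1 H
  atom 11: C with explicit H count 2
  atom 12: C, bond orders sum to 1 (valence 4) → 3 H
  atom 13: C, bond orders sum to 2 (valence 4) → 2 H
  atom 14: C, bond orders sum to 3 (valence 4) → 1 H
  atom 15: N, bond orders sum to 1 (valence 3) → 2 H
  atom 16: C, bond orders sum to 2 (valence 4) → 2 H
  atom 17: C, bond orders sum to 1 (valence 4) → 3 H
Totals → C:14, H:28, Br:1, N:1, O:1.
In Hill order: C14H28BrNO.

C14H28BrNO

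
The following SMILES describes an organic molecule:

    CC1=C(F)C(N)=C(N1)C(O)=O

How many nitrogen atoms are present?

2

Scan the SMILES for N atoms (remember two-letter symbols like Cl and Br are single atoms).
Nitrogen count: 2.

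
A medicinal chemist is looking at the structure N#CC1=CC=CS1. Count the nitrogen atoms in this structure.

Scan the SMILES for N atoms (remember two-letter symbols like Cl and Br are single atoms).
Nitrogen count: 1.

1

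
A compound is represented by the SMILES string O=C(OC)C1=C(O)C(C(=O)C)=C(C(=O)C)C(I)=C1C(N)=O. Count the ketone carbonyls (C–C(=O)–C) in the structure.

The ketone motif appears at heavy-atom positions 9, 13 in the SMILES.
Other groups present: 1 amide, 1 ester, 1 hydroxyl.
Ketone count: 2.

2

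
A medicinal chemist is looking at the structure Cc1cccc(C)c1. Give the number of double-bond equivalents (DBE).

Molecular formula: C8H10.
DoU = (2C + 2 + N − H − X) / 2, where X is the halogen count and O/S are ignored.
    = (2·8 + 2 + 0 − 10 − 0) / 2 = 8 / 2 = 4.

4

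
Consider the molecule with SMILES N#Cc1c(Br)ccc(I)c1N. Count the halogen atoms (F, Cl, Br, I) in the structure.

Halogen atoms appear at heavy-atom positions 5, 9 (1×Br, 1×I).
Other groups present: 1 nitrile, 1 primary amine.
Halogen count: 2.

2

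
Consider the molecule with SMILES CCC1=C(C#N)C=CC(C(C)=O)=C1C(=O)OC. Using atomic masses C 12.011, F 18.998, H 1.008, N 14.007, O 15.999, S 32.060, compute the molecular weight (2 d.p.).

231.25 g/mol

First, the molecular formula is C13H13NO3 (counting implicit H from valence).
  C: 13 × 12.011 = 156.143
  H: 13 × 1.008 = 13.104
  N: 1 × 14.007 = 14.007
  O: 3 × 15.999 = 47.997
Sum: 13×12.011 + 13×1.008 + 1×14.007 + 3×15.999 = 231.251 → 231.25 g/mol.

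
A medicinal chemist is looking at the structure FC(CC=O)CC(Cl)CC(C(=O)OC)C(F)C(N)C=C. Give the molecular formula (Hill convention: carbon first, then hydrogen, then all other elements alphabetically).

Walk through each heavy atom and fill implicit hydrogens from standard valence (C 4, N 3, O 2, S 2, halogen 1):
  atom 1: F (halogen, monovalent) → 0 H
  atom 2: C, bond orders sum to 3 (valence 4) → 1 H
  atom 3: C, bond orders sum to 2 (valence 4) → 2 H
  atom 4: C, bond orders sum to 3 (valence 4) → 1 H
  atom 5: O, bond orders sum to 2 (valence 2) → 0 H
  atom 6: C, bond orders sum to 2 (valence 4) → 2 H
  atom 7: C, bond orders sum to 3 (valence 4) → 1 H
  atom 8: Cl (halogen, monovalent) → 0 H
  atom 9: C, bond orders sum to 2 (valence 4) → 2 H
  atom 10: C, bond orders sum to 3 (valence 4) → 1 H
  atom 11: C, bond orders sum to 4 (valence 4) → 0 H
  atom 12: O, bond orders sum to 2 (valence 2) → 0 H
  atom 13: O, bond orders sum to 2 (valence 2) → 0 H
  atom 14: C, bond orders sum to 1 (valence 4) → 3 H
  atom 15: C, bond orders sum to 3 (valence 4) → 1 H
  atom 16: F (halogen, monovalent) → 0 H
  atom 17: C, bond orders sum to 3 (valence 4) → 1 H
  atom 18: N, bond orders sum to 1 (valence 3) → 2 H
  atom 19: C, bond orders sum to 3 (valence 4) → 1 H
  atom 20: C, bond orders sum to 2 (valence 4) → 2 H
Totals → C:13, H:20, Cl:1, F:2, N:1, O:3.
In Hill order: C13H20ClF2NO3.

C13H20ClF2NO3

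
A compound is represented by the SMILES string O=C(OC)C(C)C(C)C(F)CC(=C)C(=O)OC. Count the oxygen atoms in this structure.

4

Scan the SMILES for O atoms (remember two-letter symbols like Cl and Br are single atoms).
Oxygen count: 4.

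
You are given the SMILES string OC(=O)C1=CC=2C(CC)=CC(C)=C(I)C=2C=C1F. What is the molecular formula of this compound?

C14H12FIO2

Walk through each heavy atom and fill implicit hydrogens from standard valence (C 4, N 3, O 2, S 2, halogen 1):
  atom 1: O, bond orders sum to 1 (valence 2) → 1 H
  atom 2: C, bond orders sum to 4 (valence 4) → 0 H
  atom 3: O, bond orders sum to 2 (valence 2) → 0 H
  atom 4: C, bond orders sum to 4 (valence 4) → 0 H
  atom 5: C, bond orders sum to 3 (valence 4) → 1 H
  atom 6: C, bond orders sum to 4 (valence 4) → 0 H
  atom 7: C, bond orders sum to 4 (valence 4) → 0 H
  atom 8: C, bond orders sum to 2 (valence 4) → 2 H
  atom 9: C, bond orders sum to 1 (valence 4) → 3 H
  atom 10: C, bond orders sum to 3 (valence 4) → 1 H
  atom 11: C, bond orders sum to 4 (valence 4) → 0 H
  atom 12: C, bond orders sum to 1 (valence 4) → 3 H
  atom 13: C, bond orders sum to 4 (valence 4) → 0 H
  atom 14: I (halogen, monovalent) → 0 H
  atom 15: C, bond orders sum to 4 (valence 4) → 0 H
  atom 16: C, bond orders sum to 3 (valence 4) → 1 H
  atom 17: C, bond orders sum to 4 (valence 4) → 0 H
  atom 18: F (halogen, monovalent) → 0 H
Totals → C:14, H:12, F:1, I:1, O:2.
In Hill order: C14H12FIO2.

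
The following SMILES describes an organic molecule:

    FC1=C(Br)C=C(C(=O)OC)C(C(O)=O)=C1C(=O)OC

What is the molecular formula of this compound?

Walk through each heavy atom and fill implicit hydrogens from standard valence (C 4, N 3, O 2, S 2, halogen 1):
  atom 1: F (halogen, monovalent) → 0 H
  atom 2: C, bond orders sum to 4 (valence 4) → 0 H
  atom 3: C, bond orders sum to 4 (valence 4) → 0 H
  atom 4: Br (halogen, monovalent) → 0 H
  atom 5: C, bond orders sum to 3 (valence 4) → 1 H
  atom 6: C, bond orders sum to 4 (valence 4) → 0 H
  atom 7: C, bond orders sum to 4 (valence 4) → 0 H
  atom 8: O, bond orders sum to 2 (valence 2) → 0 H
  atom 9: O, bond orders sum to 2 (valence 2) → 0 H
  atom 10: C, bond orders sum to 1 (valence 4) → 3 H
  atom 11: C, bond orders sum to 4 (valence 4) → 0 H
  atom 12: C, bond orders sum to 4 (valence 4) → 0 H
  atom 13: O, bond orders sum to 1 (valence 2) → 1 H
  atom 14: O, bond orders sum to 2 (valence 2) → 0 H
  atom 15: C, bond orders sum to 4 (valence 4) → 0 H
  atom 16: C, bond orders sum to 4 (valence 4) → 0 H
  atom 17: O, bond orders sum to 2 (valence 2) → 0 H
  atom 18: O, bond orders sum to 2 (valence 2) → 0 H
  atom 19: C, bond orders sum to 1 (valence 4) → 3 H
Totals → C:11, H:8, Br:1, F:1, O:6.
In Hill order: C11H8BrFO6.

C11H8BrFO6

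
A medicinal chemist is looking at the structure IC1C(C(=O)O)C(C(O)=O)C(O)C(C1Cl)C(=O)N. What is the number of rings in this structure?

In SMILES, each pair of matching ring-closure digits denotes one ring-closing bond; the number of such bonds equals the number of independent rings.
Ring-closure bonds here: 1.

1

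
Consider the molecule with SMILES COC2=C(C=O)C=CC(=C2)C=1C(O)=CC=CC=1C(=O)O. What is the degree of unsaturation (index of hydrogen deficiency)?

Molecular formula: C15H12O5.
DoU = (2C + 2 + N − H − X) / 2, where X is the halogen count and O/S are ignored.
    = (2·15 + 2 + 0 − 12 − 0) / 2 = 20 / 2 = 10.

10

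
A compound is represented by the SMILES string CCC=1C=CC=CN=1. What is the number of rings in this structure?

1

In SMILES, each pair of matching ring-closure digits denotes one ring-closing bond; the number of such bonds equals the number of independent rings.
Ring-closure bonds here: 1.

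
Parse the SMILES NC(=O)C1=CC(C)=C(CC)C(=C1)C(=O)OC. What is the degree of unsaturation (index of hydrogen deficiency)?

Molecular formula: C12H15NO3.
DoU = (2C + 2 + N − H − X) / 2, where X is the halogen count and O/S are ignored.
    = (2·12 + 2 + 1 − 15 − 0) / 2 = 12 / 2 = 6.

6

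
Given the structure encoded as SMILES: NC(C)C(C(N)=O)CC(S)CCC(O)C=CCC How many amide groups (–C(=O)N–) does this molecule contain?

1

The amide motif appears at heavy-atom position 5 in the SMILES.
Other groups present: 1 alkene, 1 hydroxyl, 1 primary amine, 1 thiol.
Amide count: 1.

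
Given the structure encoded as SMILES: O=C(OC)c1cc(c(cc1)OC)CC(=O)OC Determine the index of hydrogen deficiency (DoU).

Molecular formula: C12H14O5.
DoU = (2C + 2 + N − H − X) / 2, where X is the halogen count and O/S are ignored.
    = (2·12 + 2 + 0 − 14 − 0) / 2 = 12 / 2 = 6.

6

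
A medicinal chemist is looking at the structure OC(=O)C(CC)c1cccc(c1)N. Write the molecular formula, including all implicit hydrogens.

Walk through each heavy atom and fill implicit hydrogens from standard valence (C 4, N 3, O 2, S 2, halogen 1); for lowercase aromatic atoms, an aromatic c carries 1 H when it has two neighbours and 0 H with three, and aromatic n carries 0 H:
  atom 1: O, bond orders sum to 1 (valence 2) → 1 H
  atom 2: C, bond orders sum to 4 (valence 4) → 0 H
  atom 3: O, bond orders sum to 2 (valence 2) → 0 H
  atom 4: C, bond orders sum to 3 (valence 4) → 1 H
  atom 5: C, bond orders sum to 2 (valence 4) → 2 H
  atom 6: C, bond orders sum to 1 (valence 4) → 3 H
  atom 7: aromatic c, 3 neighbours → 0 H
  atom 8: aromatic c, 2 neighbours → 1 H
  atom 9: aromatic c, 2 neighbours → 1 H
  atom 10: aromatic c, 2 neighbours → 1 H
  atom 11: aromatic c, 3 neighbours → 0 H
  atom 12: aromatic c, 2 neighbours → 1 H
  atom 13: N, bond orders sum to 1 (valence 3) → 2 H
Totals → C:10, H:13, N:1, O:2.

C10H13NO2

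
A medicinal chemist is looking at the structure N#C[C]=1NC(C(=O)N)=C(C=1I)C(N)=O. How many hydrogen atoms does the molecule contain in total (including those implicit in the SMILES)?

Walk through each heavy atom and fill implicit hydrogens from standard valence (C 4, N 3, O 2, S 2, halogen 1):
  atom 1: N, bond orders sum to 3 (valence 3) → 0 H
  atom 2: C, bond orders sum to 4 (valence 4) → 0 H
  atom 3: C with explicit H count 0
  atom 4: N, bond orders sum to 2 (valence 3) → 1 H
  atom 5: C, bond orders sum to 4 (valence 4) → 0 H
  atom 6: C, bond orders sum to 4 (valence 4) → 0 H
  atom 7: O, bond orders sum to 2 (valence 2) → 0 H
  atom 8: N, bond orders sum to 1 (valence 3) → 2 H
  atom 9: C, bond orders sum to 4 (valence 4) → 0 H
  atom 10: C, bond orders sum to 4 (valence 4) → 0 H
  atom 11: I (halogen, monovalent) → 0 H
  atom 12: C, bond orders sum to 4 (valence 4) → 0 H
  atom 13: N, bond orders sum to 1 (valence 3) → 2 H
  atom 14: O, bond orders sum to 2 (valence 2) → 0 H
Total hydrogens: 5.

5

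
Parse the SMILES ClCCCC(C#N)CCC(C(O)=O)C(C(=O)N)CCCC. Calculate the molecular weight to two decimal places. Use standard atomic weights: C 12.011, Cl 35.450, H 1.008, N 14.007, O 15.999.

316.83 g/mol

First, the molecular formula is C15H25ClN2O3 (counting implicit H from valence).
  C: 15 × 12.011 = 180.165
  Cl: 1 × 35.450 = 35.450
  H: 25 × 1.008 = 25.200
  N: 2 × 14.007 = 28.014
  O: 3 × 15.999 = 47.997
Sum: 15×12.011 + 1×35.450 + 25×1.008 + 2×14.007 + 3×15.999 = 316.826 → 316.83 g/mol.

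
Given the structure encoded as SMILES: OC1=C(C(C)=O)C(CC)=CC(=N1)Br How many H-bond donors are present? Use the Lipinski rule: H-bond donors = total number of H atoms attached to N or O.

Donors: find every N or O and count the H atoms it carries.
  atom 1 (O): bond orders sum to 1 → 1 H
  atom 6 (O): bond orders sum to 2 → 0 H
  atom 12 (N): bond orders sum to 3 → 0 H
Lipinski HBD = 1.

1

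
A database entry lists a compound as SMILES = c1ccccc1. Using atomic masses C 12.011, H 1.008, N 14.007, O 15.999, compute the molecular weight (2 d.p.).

78.11 g/mol

First, the molecular formula is C6H6 (counting implicit H from valence).
  C: 6 × 12.011 = 72.066
  H: 6 × 1.008 = 6.048
Sum: 6×12.011 + 6×1.008 = 78.114 → 78.11 g/mol.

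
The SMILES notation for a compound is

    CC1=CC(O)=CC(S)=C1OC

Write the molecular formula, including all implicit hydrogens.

Walk through each heavy atom and fill implicit hydrogens from standard valence (C 4, N 3, O 2, S 2, halogen 1):
  atom 1: C, bond orders sum to 1 (valence 4) → 3 H
  atom 2: C, bond orders sum to 4 (valence 4) → 0 H
  atom 3: C, bond orders sum to 3 (valence 4) → 1 H
  atom 4: C, bond orders sum to 4 (valence 4) → 0 H
  atom 5: O, bond orders sum to 1 (valence 2) → 1 H
  atom 6: C, bond orders sum to 3 (valence 4) → 1 H
  atom 7: C, bond orders sum to 4 (valence 4) → 0 H
  atom 8: S, bond orders sum to 1 (valence 2) → 1 H
  atom 9: C, bond orders sum to 4 (valence 4) → 0 H
  atom 10: O, bond orders sum to 2 (valence 2) → 0 H
  atom 11: C, bond orders sum to 1 (valence 4) → 3 H
Totals → C:8, H:10, O:2, S:1.
In Hill order: C8H10O2S.

C8H10O2S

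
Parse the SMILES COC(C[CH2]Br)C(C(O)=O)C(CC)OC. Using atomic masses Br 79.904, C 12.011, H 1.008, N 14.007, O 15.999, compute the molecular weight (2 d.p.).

First, the molecular formula is C10H19BrO4 (counting implicit H from valence).
  Br: 1 × 79.904 = 79.904
  C: 10 × 12.011 = 120.110
  H: 19 × 1.008 = 19.152
  O: 4 × 15.999 = 63.996
Sum: 1×79.904 + 10×12.011 + 19×1.008 + 4×15.999 = 283.162 → 283.16 g/mol.

283.16 g/mol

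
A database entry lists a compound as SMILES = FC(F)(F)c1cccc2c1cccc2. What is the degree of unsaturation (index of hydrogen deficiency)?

Molecular formula: C11H7F3.
DoU = (2C + 2 + N − H − X) / 2, where X is the halogen count and O/S are ignored.
    = (2·11 + 2 + 0 − 7 − 3) / 2 = 14 / 2 = 7.

7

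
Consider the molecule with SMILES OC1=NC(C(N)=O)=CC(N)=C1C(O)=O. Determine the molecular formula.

Walk through each heavy atom and fill implicit hydrogens from standard valence (C 4, N 3, O 2, S 2, halogen 1):
  atom 1: O, bond orders sum to 1 (valence 2) → 1 H
  atom 2: C, bond orders sum to 4 (valence 4) → 0 H
  atom 3: N, bond orders sum to 3 (valence 3) → 0 H
  atom 4: C, bond orders sum to 4 (valence 4) → 0 H
  atom 5: C, bond orders sum to 4 (valence 4) → 0 H
  atom 6: N, bond orders sum to 1 (valence 3) → 2 H
  atom 7: O, bond orders sum to 2 (valence 2) → 0 H
  atom 8: C, bond orders sum to 3 (valence 4) → 1 H
  atom 9: C, bond orders sum to 4 (valence 4) → 0 H
  atom 10: N, bond orders sum to 1 (valence 3) → 2 H
  atom 11: C, bond orders sum to 4 (valence 4) → 0 H
  atom 12: C, bond orders sum to 4 (valence 4) → 0 H
  atom 13: O, bond orders sum to 1 (valence 2) → 1 H
  atom 14: O, bond orders sum to 2 (valence 2) → 0 H
Totals → C:7, H:7, N:3, O:4.
In Hill order: C7H7N3O4.

C7H7N3O4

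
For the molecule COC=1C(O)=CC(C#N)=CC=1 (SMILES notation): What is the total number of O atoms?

2

Scan the SMILES for O atoms (remember two-letter symbols like Cl and Br are single atoms).
Oxygen count: 2.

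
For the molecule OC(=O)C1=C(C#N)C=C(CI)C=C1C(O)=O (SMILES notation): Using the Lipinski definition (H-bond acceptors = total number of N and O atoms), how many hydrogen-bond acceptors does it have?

N atoms: 1; O atoms: 4.
Lipinski HBA = 1 + 4 = 5.

5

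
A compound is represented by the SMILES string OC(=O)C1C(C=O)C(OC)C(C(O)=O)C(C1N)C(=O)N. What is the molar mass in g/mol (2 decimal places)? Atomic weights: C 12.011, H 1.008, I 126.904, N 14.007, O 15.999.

288.26 g/mol

First, the molecular formula is C11H16N2O7 (counting implicit H from valence).
  C: 11 × 12.011 = 132.121
  H: 16 × 1.008 = 16.128
  N: 2 × 14.007 = 28.014
  O: 7 × 15.999 = 111.993
Sum: 11×12.011 + 16×1.008 + 2×14.007 + 7×15.999 = 288.256 → 288.26 g/mol.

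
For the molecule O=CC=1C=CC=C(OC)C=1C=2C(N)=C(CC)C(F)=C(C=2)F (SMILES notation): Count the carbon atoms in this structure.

16

Count every carbon token in the SMILES (each C, including those in ring-closure positions and inside branches).
Carbon count: 16.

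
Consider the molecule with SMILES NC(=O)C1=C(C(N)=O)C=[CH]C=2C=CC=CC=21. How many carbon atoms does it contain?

12

Count every carbon token in the SMILES (each C, including those in ring-closure positions and inside branches).
Carbon count: 12.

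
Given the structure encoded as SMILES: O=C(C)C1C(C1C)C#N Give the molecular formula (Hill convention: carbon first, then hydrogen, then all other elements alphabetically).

C7H9NO

Walk through each heavy atom and fill implicit hydrogens from standard valence (C 4, N 3, O 2, S 2, halogen 1):
  atom 1: O, bond orders sum to 2 (valence 2) → 0 H
  atom 2: C, bond orders sum to 4 (valence 4) → 0 H
  atom 3: C, bond orders sum to 1 (valence 4) → 3 H
  atom 4: C, bond orders sum to 3 (valence 4) → 1 H
  atom 5: C, bond orders sum to 3 (valence 4) → 1 H
  atom 6: C, bond orders sum to 3 (valence 4) → 1 H
  atom 7: C, bond orders sum to 1 (valence 4) → 3 H
  atom 8: C, bond orders sum to 4 (valence 4) → 0 H
  atom 9: N, bond orders sum to 3 (valence 3) → 0 H
Totals → C:7, H:9, N:1, O:1.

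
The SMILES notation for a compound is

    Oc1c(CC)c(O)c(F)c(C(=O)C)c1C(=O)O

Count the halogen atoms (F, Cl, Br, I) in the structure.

1

Halogen atoms appear at heavy-atom position 9 (1×F).
Other groups present: 1 carboxylic acid, 2 hydroxyl, 1 ketone.
Halogen count: 1.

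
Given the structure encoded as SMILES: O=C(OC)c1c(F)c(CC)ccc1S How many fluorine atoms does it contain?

1

Scan the SMILES for F atoms (remember two-letter symbols like Cl and Br are single atoms).
Fluorine count: 1.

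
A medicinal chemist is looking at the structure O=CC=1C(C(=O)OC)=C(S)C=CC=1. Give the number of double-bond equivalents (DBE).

6

Degree of unsaturation = (number of rings) + (number of π bonds).
Ring closures in the SMILES: 1.
π bonds: 5 double bonds (each 1 DoU) → 5 DoU from unsaturation.
Total DoU = 1 + 5 = 6.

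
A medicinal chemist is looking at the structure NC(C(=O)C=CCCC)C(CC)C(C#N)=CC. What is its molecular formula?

Walk through each heavy atom and fill implicit hydrogens from standard valence (C 4, N 3, O 2, S 2, halogen 1):
  atom 1: N, bond orders sum to 1 (valence 3) → 2 H
  atom 2: C, bond orders sum to 3 (valence 4) → 1 H
  atom 3: C, bond orders sum to 4 (valence 4) → 0 H
  atom 4: O, bond orders sum to 2 (valence 2) → 0 H
  atom 5: C, bond orders sum to 3 (valence 4) → 1 H
  atom 6: C, bond orders sum to 3 (valence 4) → 1 H
  atom 7: C, bond orders sum to 2 (valence 4) → 2 H
  atom 8: C, bond orders sum to 2 (valence 4) → 2 H
  atom 9: C, bond orders sum to 1 (valence 4) → 3 H
  atom 10: C, bond orders sum to 3 (valence 4) → 1 H
  atom 11: C, bond orders sum to 2 (valence 4) → 2 H
  atom 12: C, bond orders sum to 1 (valence 4) → 3 H
  atom 13: C, bond orders sum to 4 (valence 4) → 0 H
  atom 14: C, bond orders sum to 4 (valence 4) → 0 H
  atom 15: N, bond orders sum to 3 (valence 3) → 0 H
  atom 16: C, bond orders sum to 3 (valence 4) → 1 H
  atom 17: C, bond orders sum to 1 (valence 4) → 3 H
Totals → C:14, H:22, N:2, O:1.
In Hill order: C14H22N2O.

C14H22N2O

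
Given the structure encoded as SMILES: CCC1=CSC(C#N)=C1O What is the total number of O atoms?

1

Scan the SMILES for O atoms (remember two-letter symbols like Cl and Br are single atoms).
Oxygen count: 1.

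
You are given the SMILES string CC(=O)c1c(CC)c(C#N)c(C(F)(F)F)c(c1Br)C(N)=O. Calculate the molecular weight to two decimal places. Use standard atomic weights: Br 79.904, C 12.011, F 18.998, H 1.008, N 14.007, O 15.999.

363.13 g/mol

First, the molecular formula is C13H10BrF3N2O2 (counting implicit H from valence).
  Br: 1 × 79.904 = 79.904
  C: 13 × 12.011 = 156.143
  F: 3 × 18.998 = 56.994
  H: 10 × 1.008 = 10.080
  N: 2 × 14.007 = 28.014
  O: 2 × 15.999 = 31.998
Sum: 1×79.904 + 13×12.011 + 3×18.998 + 10×1.008 + 2×14.007 + 2×15.999 = 363.133 → 363.13 g/mol.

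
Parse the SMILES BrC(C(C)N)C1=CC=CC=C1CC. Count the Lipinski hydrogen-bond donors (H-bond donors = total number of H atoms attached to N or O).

2

Donors: find every N or O and count the H atoms it carries.
  atom 5 (N): bond orders sum to 1 → 2 H
Lipinski HBD = 2.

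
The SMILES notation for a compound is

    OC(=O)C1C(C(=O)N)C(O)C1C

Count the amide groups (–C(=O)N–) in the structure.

1

The amide motif appears at heavy-atom position 6 in the SMILES.
Other groups present: 1 carboxylic acid, 1 hydroxyl.
Amide count: 1.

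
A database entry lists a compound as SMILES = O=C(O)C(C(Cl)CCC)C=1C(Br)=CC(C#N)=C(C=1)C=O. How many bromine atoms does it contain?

Scan the SMILES for Br atoms (remember two-letter symbols like Cl and Br are single atoms).
Bromine count: 1.

1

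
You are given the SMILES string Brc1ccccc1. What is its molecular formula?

Walk through each heavy atom and fill implicit hydrogens from standard valence (C 4, N 3, O 2, S 2, halogen 1); for lowercase aromatic atoms, an aromatic c carries 1 H when it has two neighbours and 0 H with three, and aromatic n carries 0 H:
  atom 1: Br (halogen, monovalent) → 0 H
  atom 2: aromatic c, 3 neighbours → 0 H
  atom 3: aromatic c, 2 neighbours → 1 H
  atom 4: aromatic c, 2 neighbours → 1 H
  atom 5: aromatic c, 2 neighbours → 1 H
  atom 6: aromatic c, 2 neighbours → 1 H
  atom 7: aromatic c, 2 neighbours → 1 H
Totals → C:6, H:5, Br:1.
In Hill order: C6H5Br.

C6H5Br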